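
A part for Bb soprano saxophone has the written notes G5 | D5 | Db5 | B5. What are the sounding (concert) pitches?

F5 C5 Cb5 A5

Written C4 on the Bb soprano saxophone sounds as Bb3, a major second lower; apply that shift to every note.
G5 to F5
D5 to C5
Db5 to Cb5
B5 to A5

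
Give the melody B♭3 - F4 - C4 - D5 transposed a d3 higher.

Bb3 up a diminished third is Dbb4.
A diminished third up from F4 gives Abb4.
C4: a third up reaches E, and 2 semitones makes it Ebb4.
D5 up a diminished third is Fb5.

Dbb4 Abb4 Ebb4 Fb5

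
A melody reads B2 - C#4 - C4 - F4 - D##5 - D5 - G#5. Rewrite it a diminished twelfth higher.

B2 to F4
C#4 to G5
C4 to Gb5
F4 to Cb6
D##5 to A#6
D5 to Ab6
G#5 to D7

F4 G5 Gb5 Cb6 A#6 Ab6 D7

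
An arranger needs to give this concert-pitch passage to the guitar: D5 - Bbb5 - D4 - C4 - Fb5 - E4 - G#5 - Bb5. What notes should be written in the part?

D6 Bbb6 D5 C5 Fb6 E5 G#6 Bb6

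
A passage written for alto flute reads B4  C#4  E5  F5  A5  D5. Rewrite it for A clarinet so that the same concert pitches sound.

First find concert pitch: the alto flute sounds a perfect fourth below written, so B4 C#4 E5 F5 A5 D5 sounds F#4 G#3 B4 C5 E5 A4.
Then write for A clarinet: it sounds a minor third below written, so the part must be a minor third above concert.
F#4 → A4
G#3 → B3
B4 → D5
C5 → Eb5
E5 → G5
A4 → C5

A4 B3 D5 Eb5 G5 C5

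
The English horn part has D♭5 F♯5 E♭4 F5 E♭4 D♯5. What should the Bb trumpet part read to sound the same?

First find concert pitch: the English horn sounds a perfect fifth below written, so D♭5 F♯5 E♭4 F5 E♭4 D♯5 sounds Gb4 B4 Ab3 Bb4 Ab3 G#4.
Then write for Bb trumpet: it sounds a major second below written, so the part must be a major second above concert.
Gb4 → Ab4
B4 → C#5
Ab3 → Bb3
Bb4 → C5
Ab3 → Bb3
G#4 → A#4

Ab4 C#5 Bb3 C5 Bb3 A#4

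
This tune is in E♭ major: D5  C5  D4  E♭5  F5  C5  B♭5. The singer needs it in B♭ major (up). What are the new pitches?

E♭ major to B♭ major up is a perfect fifth, so every note moves up by that interval.
D5 → A5
C5 → G5
D4 → A4
Eb5 → Bb5
F5 → C6
C5 → G5
Bb5 → F6

A5 G5 A4 Bb5 C6 G5 F6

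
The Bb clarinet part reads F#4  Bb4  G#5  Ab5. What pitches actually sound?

Written C4 on the Bb clarinet sounds as Bb3, a major second lower; apply that shift to every note.
F#4 to E4
Bb4 to Ab4
G#5 to F#5
Ab5 to Gb5

E4 Ab4 F#5 Gb5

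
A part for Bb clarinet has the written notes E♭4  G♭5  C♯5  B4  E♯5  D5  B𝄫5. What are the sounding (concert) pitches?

Db4 Fb5 B4 A4 D#5 C5 Abb5

Written C4 on the Bb clarinet sounds as Bb3, a major second lower; apply that shift to every note.
Eb4 -> Db4
Gb5 -> Fb5
C#5 -> B4
B4 -> A4
E#5 -> D#5
D5 -> C5
Bbb5 -> Abb5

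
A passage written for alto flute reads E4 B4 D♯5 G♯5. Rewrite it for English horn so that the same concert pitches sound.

F#4 C#5 E#5 A#5

First find concert pitch: the alto flute sounds a perfect fourth below written, so E4 B4 D♯5 G♯5 sounds B3 F#4 A#4 D#5.
Then write for English horn: it sounds a perfect fifth below written, so the part must be a perfect fifth above concert.
B3 → F#4
F#4 → C#5
A#4 → E#5
D#5 → A#5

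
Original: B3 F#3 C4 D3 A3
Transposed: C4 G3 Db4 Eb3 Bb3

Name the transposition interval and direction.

up a minor second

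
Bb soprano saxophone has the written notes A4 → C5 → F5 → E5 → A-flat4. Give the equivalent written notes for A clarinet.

Bb4 Db5 Gb5 F5 Bbb4

First find concert pitch: the Bb soprano saxophone sounds a major second below written, so A4 C5 F5 E5 A-flat4 sounds G4 Bb4 Eb5 D5 Gb4.
Then write for A clarinet: it sounds a minor third below written, so the part must be a minor third above concert.
G4 → Bb4
Bb4 → Db5
Eb5 → Gb5
D5 → F5
Gb4 → Bbb4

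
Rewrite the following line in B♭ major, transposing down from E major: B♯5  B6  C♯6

From E down to B♭ is an augmented fourth; apply that to each pitch.
B#5 -> F#5
B6 -> F6
C#6 -> G5

F#5 F6 G5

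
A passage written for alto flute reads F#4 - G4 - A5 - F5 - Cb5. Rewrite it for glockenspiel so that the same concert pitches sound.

C#2 D2 E3 C3 Gb2

First find concert pitch: the alto flute sounds a perfect fourth below written, so F#4 G4 A5 F5 Cb5 sounds C#4 D4 E5 C5 Gb4.
Then write for glockenspiel: it sounds a perfect fifteenth above written, so the part must be a perfect fifteenth below concert.
C#4 → C#2
D4 → D2
E5 → E3
C5 → C3
Gb4 → Gb2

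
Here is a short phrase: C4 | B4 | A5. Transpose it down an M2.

Bb3 A4 G5

C4 to Bb3
B4 to A4
A5 to G5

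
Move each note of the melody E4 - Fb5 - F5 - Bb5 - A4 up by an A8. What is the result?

E#5 F6 F#6 B6 A#5

E4 becomes E#5
Fb5 becomes F6
F5 becomes F#6
Bb5 becomes B6
A4 becomes A#5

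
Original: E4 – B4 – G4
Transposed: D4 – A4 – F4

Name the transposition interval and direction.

down a major second

From E4 to D4 is 2 letter names — a second of some quality.
D4 to E4 is 2 semitones, which makes it a major second; the second version is lower, so the direction is down.
Checking another pair — G4 → F4 — gives the same interval.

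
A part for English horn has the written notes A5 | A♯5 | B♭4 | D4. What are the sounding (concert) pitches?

D5 D#5 Eb4 G3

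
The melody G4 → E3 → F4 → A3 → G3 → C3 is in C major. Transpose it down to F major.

C major to F major down is a perfect fifth, so every note moves down by that interval.
G4 gives C4
E3 gives A2
F4 gives Bb3
A3 gives D3
G3 gives C3
C3 gives F2

C4 A2 Bb3 D3 C3 F2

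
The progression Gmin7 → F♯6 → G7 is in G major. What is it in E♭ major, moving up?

Ebmin7 D6 Eb7

G major up to E♭ major is a minor sixth; each chord root moves by that interval while the quality stays the same.
Gmin7: root G up a minor sixth → Eb, giving Ebmin7.
F♯6: root F♯ up a minor sixth → D, giving D6.
G7: root G up a minor sixth → Eb, giving Eb7.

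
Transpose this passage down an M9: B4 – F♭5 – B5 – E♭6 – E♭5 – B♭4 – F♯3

A3 Ebb4 A4 Db5 Db4 Ab3 E2

B4 gives A3
Fb5 gives Ebb4
B5 gives A4
Eb6 gives Db5
Eb5 gives Db4
Bb4 gives Ab3
F#3 gives E2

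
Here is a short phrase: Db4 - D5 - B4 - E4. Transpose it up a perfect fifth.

Ab4 A5 F#5 B4

Db4 to Ab4
D5 to A5
B4 to F#5
E4 to B4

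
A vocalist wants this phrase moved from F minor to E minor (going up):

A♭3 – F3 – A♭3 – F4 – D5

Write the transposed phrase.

From F up to E is a major seventh; apply that to each pitch.
Ab3 to G4
F3 to E4
Ab3 to G4
F4 to E5
D5 to C#6

G4 E4 G4 E5 C#6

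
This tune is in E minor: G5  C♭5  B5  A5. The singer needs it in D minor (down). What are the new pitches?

From E down to D is a major second; apply that to each pitch.
G5 → F5
Cb5 → Bbb4
B5 → A5
A5 → G5

F5 Bbb4 A5 G5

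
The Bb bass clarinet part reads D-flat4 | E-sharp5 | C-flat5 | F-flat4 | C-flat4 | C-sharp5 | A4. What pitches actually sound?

Cb3 D#4 Bbb3 Ebb3 Bbb2 B3 G3

Written C4 on the Bb bass clarinet sounds as Bb2, a major ninth lower; apply that shift to every note.
Db4 gives Cb3
E#5 gives D#4
Cb5 gives Bbb3
Fb4 gives Ebb3
Cb4 gives Bbb2
C#5 gives B3
A4 gives G3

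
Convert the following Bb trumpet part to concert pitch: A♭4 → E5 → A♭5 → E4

Gb4 D5 Gb5 D4

Written C4 on the Bb trumpet sounds as Bb3, a major second lower; apply that shift to every note.
Ab4 -> Gb4
E5 -> D5
Ab5 -> Gb5
E4 -> D4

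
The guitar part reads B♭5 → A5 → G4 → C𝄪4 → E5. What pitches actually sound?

Bb4 A4 G3 C##3 E4

The guitar sounds a perfect octave below written, so transpose each written note down a perfect octave.
Bb5 -> Bb4
A5 -> A4
G4 -> G3
C##4 -> C##3
E5 -> E4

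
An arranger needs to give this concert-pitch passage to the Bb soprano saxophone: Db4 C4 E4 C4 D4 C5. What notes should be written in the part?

Eb4 D4 F#4 D4 E4 D5

Written C4 sounds as Bb3 on the Bb soprano saxophone, so concert pitches are written a major second up.
Db4 to Eb4
C4 to D4
E4 to F#4
C4 to D4
D4 to E4
C5 to D5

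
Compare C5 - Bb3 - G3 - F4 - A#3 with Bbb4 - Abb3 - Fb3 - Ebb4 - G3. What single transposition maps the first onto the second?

down an augmented second

From C5 to Bbb4 is 2 letter names — a second of some quality.
Bbb4 to C5 is 3 semitones, which makes it an augmented second; the second version is lower, so the direction is down.
Checking another pair — A#3 → G3 — gives the same interval.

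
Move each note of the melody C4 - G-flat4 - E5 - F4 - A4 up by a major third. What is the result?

E4 Bb4 G#5 A4 C#5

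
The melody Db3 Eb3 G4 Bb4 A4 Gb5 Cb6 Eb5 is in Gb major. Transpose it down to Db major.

Gb major to Db major down is a perfect fourth, so every note moves down by that interval.
Db3 -> Ab2
Eb3 -> Bb2
G4 -> D4
Bb4 -> F4
A4 -> E4
Gb5 -> Db5
Cb6 -> Gb5
Eb5 -> Bb4

Ab2 Bb2 D4 F4 E4 Db5 Gb5 Bb4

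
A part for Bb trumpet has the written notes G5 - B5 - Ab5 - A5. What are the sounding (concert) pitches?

F5 A5 Gb5 G5

Written C4 on the Bb trumpet sounds as Bb3, a major second lower; apply that shift to every note.
G5 -> F5
B5 -> A5
Ab5 -> Gb5
A5 -> G5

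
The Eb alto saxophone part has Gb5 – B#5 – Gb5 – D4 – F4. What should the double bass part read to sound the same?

Bbb5 D#6 Bbb5 F4 Ab4

First find concert pitch: the Eb alto saxophone sounds a major sixth below written, so Gb5 B#5 Gb5 D4 F4 sounds Bbb4 D#5 Bbb4 F3 Ab3.
Then write for double bass: it sounds a perfect octave below written, so the part must be a perfect octave above concert.
Bbb4 → Bbb5
D#5 → D#6
Bbb4 → Bbb5
F3 → F4
Ab3 → Ab4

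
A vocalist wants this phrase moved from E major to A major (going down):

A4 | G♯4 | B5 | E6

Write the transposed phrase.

E major to A major down is a perfect fifth, so every note moves down by that interval.
A4 becomes D4
G#4 becomes C#4
B5 becomes E5
E6 becomes A5

D4 C#4 E5 A5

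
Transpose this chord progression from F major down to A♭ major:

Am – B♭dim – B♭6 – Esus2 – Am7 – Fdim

F major down to A♭ major is a major sixth; each chord root moves by that interval while the quality stays the same.
Am: root A down a major sixth → C, giving Cm.
B♭dim: root B♭ down a major sixth → Db, giving Dbdim.
B♭6: root B♭ down a major sixth → Db, giving Db6.
Esus2: root E down a major sixth → G, giving Gsus2.
Am7: root A down a major sixth → C, giving Cm7.
Fdim: root F down a major sixth → Ab, giving Abdim.

Cm Dbdim Db6 Gsus2 Cm7 Abdim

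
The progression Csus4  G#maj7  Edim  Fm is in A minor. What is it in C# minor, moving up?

Esus4 B#maj7 G#dim Am

A minor up to C# minor is a major third; each chord root moves by that interval while the quality stays the same.
Csus4: root C up a major third → E, giving Esus4.
G#maj7: root G# up a major third → B#, giving B#maj7.
Edim: root E up a major third → G#, giving G#dim.
Fm: root F up a major third → A, giving Am.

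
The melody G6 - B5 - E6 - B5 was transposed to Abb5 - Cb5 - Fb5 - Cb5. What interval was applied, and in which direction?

down an augmented seventh

Take the first pair: G6 → Abb5. G to A spans 7 letter names, so the interval is some kind of seventh.
Abb5 to G6 is 12 semitones, which makes it an augmented seventh; the second version is lower, so the direction is down.
Checking another pair — B5 → Cb5 — gives the same interval.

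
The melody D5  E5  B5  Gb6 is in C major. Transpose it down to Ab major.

Bb4 C5 G5 Ebb6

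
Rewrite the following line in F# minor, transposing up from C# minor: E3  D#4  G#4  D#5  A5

A3 G#4 C#5 G#5 D6

C# minor to F# minor up is a perfect fourth, so every note moves up by that interval.
E3 -> A3
D#4 -> G#4
G#4 -> C#5
D#5 -> G#5
A5 -> D6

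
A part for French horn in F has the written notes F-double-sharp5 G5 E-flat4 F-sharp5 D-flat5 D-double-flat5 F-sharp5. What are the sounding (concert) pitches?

The French horn in F sounds a perfect fifth below written, so transpose each written note down a perfect fifth.
F##5 gives B#4
G5 gives C5
Eb4 gives Ab3
F#5 gives B4
Db5 gives Gb4
Dbb5 gives Gbb4
F#5 gives B4

B#4 C5 Ab3 B4 Gb4 Gbb4 B4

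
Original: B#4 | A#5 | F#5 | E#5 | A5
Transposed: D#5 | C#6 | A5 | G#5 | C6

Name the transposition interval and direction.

Take the first pair: B#4 → D#5. B to D spans 3 letter names, so the interval is some kind of third.
B#4 to D#5 is 3 semitones, which makes it a minor third; the second version is higher, so the direction is up.
Checking another pair — A5 → C6 — gives the same interval.

up a minor third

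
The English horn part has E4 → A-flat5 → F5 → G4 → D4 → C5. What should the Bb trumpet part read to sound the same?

B3 Eb5 C5 D4 A3 G4

First find concert pitch: the English horn sounds a perfect fifth below written, so E4 A-flat5 F5 G4 D4 C5 sounds A3 Db5 Bb4 C4 G3 F4.
Then write for Bb trumpet: it sounds a major second below written, so the part must be a major second above concert.
A3 → B3
Db5 → Eb5
Bb4 → C5
C4 → D4
G3 → A3
F4 → G4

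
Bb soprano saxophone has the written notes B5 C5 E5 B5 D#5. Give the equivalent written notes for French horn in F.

E6 F5 A5 E6 G#5

First find concert pitch: the Bb soprano saxophone sounds a major second below written, so B5 C5 E5 B5 D#5 sounds A5 Bb4 D5 A5 C#5.
Then write for French horn in F: it sounds a perfect fifth below written, so the part must be a perfect fifth above concert.
A5 → E6
Bb4 → F5
D5 → A5
A5 → E6
C#5 → G#5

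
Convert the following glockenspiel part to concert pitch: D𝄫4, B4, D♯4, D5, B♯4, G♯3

The glockenspiel sounds a perfect fifteenth above written, so transpose each written note up a perfect fifteenth.
Dbb4 to Dbb6
B4 to B6
D#4 to D#6
D5 to D7
B#4 to B#6
G#3 to G#5

Dbb6 B6 D#6 D7 B#6 G#5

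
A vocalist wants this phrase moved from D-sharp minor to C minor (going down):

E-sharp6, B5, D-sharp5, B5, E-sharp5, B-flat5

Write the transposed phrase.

From D-sharp down to C is an augmented second; apply that to each pitch.
E#6 → D6
B5 → Ab5
D#5 → C5
B5 → Ab5
E#5 → D5
Bb5 → Abb5

D6 Ab5 C5 Ab5 D5 Abb5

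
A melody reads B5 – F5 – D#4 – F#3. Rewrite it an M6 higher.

B5: a sixth up reaches G, and 9 semitones makes it G#6.
F5 up a major sixth is D6.
D#4: a sixth up reaches B, and 9 semitones makes it B#4.
A major sixth up from F#3 gives D#4.

G#6 D6 B#4 D#4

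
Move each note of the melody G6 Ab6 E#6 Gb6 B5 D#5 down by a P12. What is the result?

C5 Db5 A#4 Cb5 E4 G#3

G6 gives C5
Ab6 gives Db5
E#6 gives A#4
Gb6 gives Cb5
B5 gives E4
D#5 gives G#3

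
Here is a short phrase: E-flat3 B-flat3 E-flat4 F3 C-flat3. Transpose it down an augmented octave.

An augmented octave down from Eb3 gives Ebb2.
Bb3: an octave down reaches B, and 13 semitones makes it Bbb2.
Eb4: an octave down reaches E, and 13 semitones makes it Ebb3.
F3 down an augmented octave is Fb2.
Cb3: an octave down reaches C, and 13 semitones makes it Cbb2.

Ebb2 Bbb2 Ebb3 Fb2 Cbb2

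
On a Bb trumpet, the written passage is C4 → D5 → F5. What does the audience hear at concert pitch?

Bb3 C5 Eb5

Written C4 on the Bb trumpet sounds as Bb3, a major second lower; apply that shift to every note.
C4 gives Bb3
D5 gives C5
F5 gives Eb5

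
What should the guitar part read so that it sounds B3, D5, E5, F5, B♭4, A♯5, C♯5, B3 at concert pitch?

The guitar sounds a perfect octave below written, so the written part must be a perfect octave above concert — transpose each note up.
B3 → B4
D5 → D6
E5 → E6
F5 → F6
Bb4 → Bb5
A#5 → A#6
C#5 → C#6
B3 → B4

B4 D6 E6 F6 Bb5 A#6 C#6 B4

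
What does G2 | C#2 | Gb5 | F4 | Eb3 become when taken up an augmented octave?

G2 becomes G#3
C#2 becomes C##3
Gb5 becomes G6
F4 becomes F#5
Eb3 becomes E4

G#3 C##3 G6 F#5 E4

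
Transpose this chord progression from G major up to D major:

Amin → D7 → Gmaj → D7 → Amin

Emin A7 Dmaj A7 Emin

G major up to D major is a perfect fifth; each chord root moves by that interval while the quality stays the same.
Amin: root A up a perfect fifth → E, giving Emin.
D7: root D up a perfect fifth → A, giving A7.
Gmaj: root G up a perfect fifth → D, giving Dmaj.
D7: root D up a perfect fifth → A, giving A7.
Amin: root A up a perfect fifth → E, giving Emin.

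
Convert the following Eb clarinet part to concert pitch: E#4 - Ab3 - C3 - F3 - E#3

G#4 Cb4 Eb3 Ab3 G#3

Written C4 on the Eb clarinet sounds as Eb4, a minor third higher; apply that shift to every note.
E#4 gives G#4
Ab3 gives Cb4
C3 gives Eb3
F3 gives Ab3
E#3 gives G#3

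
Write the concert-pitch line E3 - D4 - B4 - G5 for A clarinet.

Written C4 sounds as A3 on the A clarinet, so concert pitches are written a minor third up.
E3 -> G3
D4 -> F4
B4 -> D5
G5 -> Bb5

G3 F4 D5 Bb5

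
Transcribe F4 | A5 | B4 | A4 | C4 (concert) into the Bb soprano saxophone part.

Written C4 sounds as Bb3 on the Bb soprano saxophone, so concert pitches are written a major second up.
F4 becomes G4
A5 becomes B5
B4 becomes C#5
A4 becomes B4
C4 becomes D4

G4 B5 C#5 B4 D4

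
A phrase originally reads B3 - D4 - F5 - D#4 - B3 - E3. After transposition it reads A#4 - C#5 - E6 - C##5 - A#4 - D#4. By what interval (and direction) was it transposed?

up a major seventh

From B3 to A#4 is 7 letter names — a seventh of some quality.
B3 to A#4 is 11 semitones, which makes it a major seventh; the second version is higher, so the direction is up.
Checking another pair — E3 → D#4 — gives the same interval.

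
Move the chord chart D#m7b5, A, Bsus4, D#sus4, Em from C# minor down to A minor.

C# minor down to A minor is a major third; each chord root moves by that interval while the quality stays the same.
D#m7b5: root D# down a major third → B, giving Bm7b5.
A: root A down a major third → F, giving F.
Bsus4: root B down a major third → G, giving Gsus4.
D#sus4: root D# down a major third → B, giving Bsus4.
Em: root E down a major third → C, giving Cm.

Bm7b5 F Gsus4 Bsus4 Cm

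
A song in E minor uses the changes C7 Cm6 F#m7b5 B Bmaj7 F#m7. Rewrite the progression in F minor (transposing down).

E minor down to F minor is a major seventh; each chord root moves by that interval while the quality stays the same.
C7: root C down a major seventh → Db, giving Db7.
Cm6: root C down a major seventh → Db, giving Dbm6.
F#m7b5: root F# down a major seventh → G, giving Gm7b5.
B: root B down a major seventh → C, giving C.
Bmaj7: root B down a major seventh → C, giving Cmaj7.
F#m7: root F# down a major seventh → G, giving Gm7.

Db7 Dbm6 Gm7b5 C Cmaj7 Gm7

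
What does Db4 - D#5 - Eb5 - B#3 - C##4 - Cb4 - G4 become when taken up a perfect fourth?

Db4 gives Gb4
D#5 gives G#5
Eb5 gives Ab5
B#3 gives E#4
C##4 gives F##4
Cb4 gives Fb4
G4 gives C5

Gb4 G#5 Ab5 E#4 F##4 Fb4 C5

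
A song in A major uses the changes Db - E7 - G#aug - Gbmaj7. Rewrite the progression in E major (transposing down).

A major down to E major is a perfect fourth; each chord root moves by that interval while the quality stays the same.
Db: root Db down a perfect fourth → Ab, giving Ab.
E7: root E down a perfect fourth → B, giving B7.
G#aug: root G# down a perfect fourth → D#, giving D#aug.
Gbmaj7: root Gb down a perfect fourth → Db, giving Dbmaj7.

Ab B7 D#aug Dbmaj7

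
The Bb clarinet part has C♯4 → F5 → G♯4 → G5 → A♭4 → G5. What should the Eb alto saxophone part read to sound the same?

First find concert pitch: the Bb clarinet sounds a major second below written, so C♯4 F5 G♯4 G5 A♭4 G5 sounds B3 Eb5 F#4 F5 Gb4 F5.
Then write for Eb alto saxophone: it sounds a major sixth below written, so the part must be a major sixth above concert.
B3 → G#4
Eb5 → C6
F#4 → D#5
F5 → D6
Gb4 → Eb5
F5 → D6

G#4 C6 D#5 D6 Eb5 D6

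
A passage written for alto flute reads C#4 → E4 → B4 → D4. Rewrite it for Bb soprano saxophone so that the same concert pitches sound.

A#3 C#4 G#4 B3

First find concert pitch: the alto flute sounds a perfect fourth below written, so C#4 E4 B4 D4 sounds G#3 B3 F#4 A3.
Then write for Bb soprano saxophone: it sounds a major second below written, so the part must be a major second above concert.
G#3 → A#3
B3 → C#4
F#4 → G#4
A3 → B3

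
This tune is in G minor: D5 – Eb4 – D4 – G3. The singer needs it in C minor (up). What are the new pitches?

G5 Ab4 G4 C4

G minor to C minor up is a perfect fourth, so every note moves up by that interval.
D5 → G5
Eb4 → Ab4
D4 → G4
G3 → C4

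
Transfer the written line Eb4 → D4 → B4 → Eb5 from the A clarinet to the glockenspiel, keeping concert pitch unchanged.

C2 B1 G#2 C3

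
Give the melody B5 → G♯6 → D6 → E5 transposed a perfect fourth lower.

F#5 D#6 A5 B4

B5 to F#5
G#6 to D#6
D6 to A5
E5 to B4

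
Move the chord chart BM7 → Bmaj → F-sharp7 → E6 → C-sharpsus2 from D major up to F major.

DM7 Dmaj A7 G6 Esus2

D major up to F major is a minor third; each chord root moves by that interval while the quality stays the same.
BM7: root B up a minor third → D, giving DM7.
Bmaj: root B up a minor third → D, giving Dmaj.
F-sharp7: root F-sharp up a minor third → A, giving A7.
E6: root E up a minor third → G, giving G6.
C-sharpsus2: root C-sharp up a minor third → E, giving Esus2.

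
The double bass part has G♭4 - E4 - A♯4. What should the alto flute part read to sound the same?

Cb4 A3 D#4

First find concert pitch: the double bass sounds a perfect octave below written, so G♭4 E4 A♯4 sounds Gb3 E3 A#3.
Then write for alto flute: it sounds a perfect fourth below written, so the part must be a perfect fourth above concert.
Gb3 → Cb4
E3 → A3
A#3 → D#4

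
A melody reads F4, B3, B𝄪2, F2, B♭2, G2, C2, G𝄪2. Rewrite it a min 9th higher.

Gb5 C5 C##4 Gb3 Cb4 Ab3 Db3 A#3

F4 becomes Gb5
B3 becomes C5
B##2 becomes C##4
F2 becomes Gb3
Bb2 becomes Cb4
G2 becomes Ab3
C2 becomes Db3
G##2 becomes A#3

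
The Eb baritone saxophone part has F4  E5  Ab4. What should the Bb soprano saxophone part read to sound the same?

Bb2 A3 Db3

First find concert pitch: the Eb baritone saxophone sounds a major thirteenth below written, so F4 E5 Ab4 sounds Ab2 G3 Cb3.
Then write for Bb soprano saxophone: it sounds a major second below written, so the part must be a major second above concert.
Ab2 → Bb2
G3 → A3
Cb3 → Db3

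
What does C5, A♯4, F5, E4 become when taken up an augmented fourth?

F#5 D##5 B5 A#4

C5: a fourth up reaches F, and 6 semitones makes it F#5.
An augmented fourth up from A#4 gives D##5.
F5: a fourth up reaches B, and 6 semitones makes it B5.
E4 up an augmented fourth is A#4.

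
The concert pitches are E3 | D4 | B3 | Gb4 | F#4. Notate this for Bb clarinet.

F#3 E4 C#4 Ab4 G#4

The Bb clarinet sounds a major second below written, so the written part must be a major second above concert — transpose each note up.
E3 gives F#3
D4 gives E4
B3 gives C#4
Gb4 gives Ab4
F#4 gives G#4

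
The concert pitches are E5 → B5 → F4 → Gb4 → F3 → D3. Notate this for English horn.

Written C4 sounds as F3 on the English horn, so concert pitches are written a perfect fifth up.
E5 -> B5
B5 -> F#6
F4 -> C5
Gb4 -> Db5
F3 -> C4
D3 -> A3

B5 F#6 C5 Db5 C4 A3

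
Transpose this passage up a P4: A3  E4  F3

D4 A4 Bb3

A3 up a perfect fourth is D4.
E4: a fourth up reaches A, and 5 semitones makes it A4.
F3: a fourth up reaches B, and 5 semitones makes it Bb3.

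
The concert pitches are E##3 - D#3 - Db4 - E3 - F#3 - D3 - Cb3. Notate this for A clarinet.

The A clarinet sounds a minor third below written, so the written part must be a minor third above concert — transpose each note up.
E##3 to G##3
D#3 to F#3
Db4 to Fb4
E3 to G3
F#3 to A3
D3 to F3
Cb3 to Ebb3

G##3 F#3 Fb4 G3 A3 F3 Ebb3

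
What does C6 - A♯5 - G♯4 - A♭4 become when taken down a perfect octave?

C5 A#4 G#3 Ab3

C6 gives C5
A#5 gives A#4
G#4 gives G#3
Ab4 gives Ab3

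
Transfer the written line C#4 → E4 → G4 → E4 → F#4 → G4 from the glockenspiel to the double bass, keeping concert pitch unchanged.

C#7 E7 G7 E7 F#7 G7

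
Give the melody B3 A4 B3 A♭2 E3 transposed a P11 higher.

E5 D6 E5 Db4 A4

B3 -> E5
A4 -> D6
B3 -> E5
Ab2 -> Db4
E3 -> A4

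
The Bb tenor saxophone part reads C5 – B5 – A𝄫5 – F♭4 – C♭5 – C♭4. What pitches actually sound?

Bb3 A4 Gbb4 Ebb3 Bbb3 Bbb2

The Bb tenor saxophone sounds a major ninth below written, so transpose each written note down a major ninth.
C5 gives Bb3
B5 gives A4
Abb5 gives Gbb4
Fb4 gives Ebb3
Cb5 gives Bbb3
Cb4 gives Bbb2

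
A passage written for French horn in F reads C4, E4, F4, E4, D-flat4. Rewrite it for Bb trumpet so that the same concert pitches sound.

First find concert pitch: the French horn in F sounds a perfect fifth below written, so C4 E4 F4 E4 D-flat4 sounds F3 A3 Bb3 A3 Gb3.
Then write for Bb trumpet: it sounds a major second below written, so the part must be a major second above concert.
F3 → G3
A3 → B3
Bb3 → C4
A3 → B3
Gb3 → Ab3

G3 B3 C4 B3 Ab3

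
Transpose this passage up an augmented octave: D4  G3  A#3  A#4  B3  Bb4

D#5 G#4 A##4 A##5 B#4 B5

An augmented octave up from D4 gives D#5.
G3: an octave up reaches G, and 13 semitones makes it G#4.
A#3 up an augmented octave is A##4.
A#4: an octave up reaches A, and 13 semitones makes it A##5.
B3 up an augmented octave is B#4.
An augmented octave up from Bb4 gives B5.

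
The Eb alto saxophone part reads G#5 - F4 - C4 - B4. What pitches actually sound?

B4 Ab3 Eb3 D4

Written C4 on the Eb alto saxophone sounds as Eb3, a major sixth lower; apply that shift to every note.
G#5 -> B4
F4 -> Ab3
C4 -> Eb3
B4 -> D4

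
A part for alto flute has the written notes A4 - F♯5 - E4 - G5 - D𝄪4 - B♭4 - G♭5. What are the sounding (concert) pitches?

E4 C#5 B3 D5 A##3 F4 Db5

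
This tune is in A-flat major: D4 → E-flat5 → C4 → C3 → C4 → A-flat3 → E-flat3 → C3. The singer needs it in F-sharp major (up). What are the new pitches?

A-flat major to F-sharp major up is an augmented sixth, so every note moves up by that interval.
D4 gives B#4
Eb5 gives C#6
C4 gives A#4
C3 gives A#3
C4 gives A#4
Ab3 gives F#4
Eb3 gives C#4
C3 gives A#3

B#4 C#6 A#4 A#3 A#4 F#4 C#4 A#3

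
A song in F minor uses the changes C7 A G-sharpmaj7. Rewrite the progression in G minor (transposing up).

F minor up to G minor is a major second; each chord root moves by that interval while the quality stays the same.
C7: root C up a major second → D, giving D7.
A: root A up a major second → B, giving B.
G-sharpmaj7: root G-sharp up a major second → A#, giving A#maj7.

D7 B A#maj7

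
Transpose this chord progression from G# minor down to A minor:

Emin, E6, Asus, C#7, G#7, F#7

G# minor down to A minor is a major seventh; each chord root moves by that interval while the quality stays the same.
Emin: root E down a major seventh → F, giving Fmin.
E6: root E down a major seventh → F, giving F6.
Asus: root A down a major seventh → Bb, giving Bbsus.
C#7: root C# down a major seventh → D, giving D7.
G#7: root G# down a major seventh → A, giving A7.
F#7: root F# down a major seventh → G, giving G7.

Fmin F6 Bbsus D7 A7 G7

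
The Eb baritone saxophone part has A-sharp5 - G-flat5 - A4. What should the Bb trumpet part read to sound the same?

D#4 Cb4 D3

First find concert pitch: the Eb baritone saxophone sounds a major thirteenth below written, so A-sharp5 G-flat5 A4 sounds C#4 Bbb3 C3.
Then write for Bb trumpet: it sounds a major second below written, so the part must be a major second above concert.
C#4 → D#4
Bbb3 → Cb4
C3 → D3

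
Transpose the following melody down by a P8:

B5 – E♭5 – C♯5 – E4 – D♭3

B4 Eb4 C#4 E3 Db2

B5 down a perfect octave is B4.
Eb5 down a perfect octave is Eb4.
A perfect octave down from C#5 gives C#4.
A perfect octave down from E4 gives E3.
A perfect octave down from Db3 gives Db2.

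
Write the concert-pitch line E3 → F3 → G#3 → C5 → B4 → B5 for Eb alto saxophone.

The Eb alto saxophone sounds a major sixth below written, so the written part must be a major sixth above concert — transpose each note up.
E3 to C#4
F3 to D4
G#3 to E#4
C5 to A5
B4 to G#5
B5 to G#6

C#4 D4 E#4 A5 G#5 G#6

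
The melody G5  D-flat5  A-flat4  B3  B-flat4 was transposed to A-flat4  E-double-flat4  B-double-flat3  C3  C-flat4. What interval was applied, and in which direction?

down a major seventh

Take the first pair: G5 → Ab4. G to A spans 7 letter names, so the interval is some kind of seventh.
Ab4 to G5 is 11 semitones, which makes it a major seventh; the second version is lower, so the direction is down.
Checking another pair — Bb4 → Cb4 — gives the same interval.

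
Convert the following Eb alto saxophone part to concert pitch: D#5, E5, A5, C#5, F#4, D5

F#4 G4 C5 E4 A3 F4

Written C4 on the Eb alto saxophone sounds as Eb3, a major sixth lower; apply that shift to every note.
D#5 → F#4
E5 → G4
A5 → C5
C#5 → E4
F#4 → A3
D5 → F4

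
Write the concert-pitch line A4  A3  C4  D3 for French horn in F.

E5 E4 G4 A3

The French horn in F sounds a perfect fifth below written, so the written part must be a perfect fifth above concert — transpose each note up.
A4 to E5
A3 to E4
C4 to G4
D3 to A3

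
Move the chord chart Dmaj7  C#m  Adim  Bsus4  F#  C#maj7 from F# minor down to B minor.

Gmaj7 F#m Ddim Esus4 B F#maj7

F# minor down to B minor is a perfect fifth; each chord root moves by that interval while the quality stays the same.
Dmaj7: root D down a perfect fifth → G, giving Gmaj7.
C#m: root C# down a perfect fifth → F#, giving F#m.
Adim: root A down a perfect fifth → D, giving Ddim.
Bsus4: root B down a perfect fifth → E, giving Esus4.
F#: root F# down a perfect fifth → B, giving B.
C#maj7: root C# down a perfect fifth → F#, giving F#maj7.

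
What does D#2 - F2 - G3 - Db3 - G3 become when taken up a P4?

G#2 Bb2 C4 Gb3 C4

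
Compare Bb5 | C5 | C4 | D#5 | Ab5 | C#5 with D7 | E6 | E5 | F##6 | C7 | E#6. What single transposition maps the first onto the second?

up a major tenth

From Bb5 to D7 is 10 letter names — a tenth of some quality.
Bb5 to D7 is 16 semitones, which makes it a major tenth; the second version is higher, so the direction is up.
Checking another pair — C#5 → E#6 — gives the same interval.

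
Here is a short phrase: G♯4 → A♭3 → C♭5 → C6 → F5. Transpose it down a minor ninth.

F##3 G2 Bb3 B4 E4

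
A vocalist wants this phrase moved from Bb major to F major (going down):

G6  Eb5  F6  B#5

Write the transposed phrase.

From Bb down to F is a perfect fourth; apply that to each pitch.
G6 → D6
Eb5 → Bb4
F6 → C6
B#5 → F##5

D6 Bb4 C6 F##5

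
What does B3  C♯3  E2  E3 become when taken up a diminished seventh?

Ab4 Bb3 Db3 Db4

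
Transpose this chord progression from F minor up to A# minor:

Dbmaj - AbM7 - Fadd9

F minor up to A# minor is an augmented third; each chord root moves by that interval while the quality stays the same.
Dbmaj: root Db up an augmented third → F#, giving F#maj.
AbM7: root Ab up an augmented third → C#, giving C#M7.
Fadd9: root F up an augmented third → A#, giving A#add9.

F#maj C#M7 A#add9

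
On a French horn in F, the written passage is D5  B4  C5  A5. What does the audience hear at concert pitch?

The French horn in F sounds a perfect fifth below written, so transpose each written note down a perfect fifth.
D5 becomes G4
B4 becomes E4
C5 becomes F4
A5 becomes D5

G4 E4 F4 D5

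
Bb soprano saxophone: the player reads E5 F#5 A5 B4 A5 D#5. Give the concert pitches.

The Bb soprano saxophone sounds a major second below written, so transpose each written note down a major second.
E5 to D5
F#5 to E5
A5 to G5
B4 to A4
A5 to G5
D#5 to C#5

D5 E5 G5 A4 G5 C#5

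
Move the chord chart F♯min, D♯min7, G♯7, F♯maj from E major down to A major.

Bmin G#min7 C#7 Bmaj

E major down to A major is a perfect fifth; each chord root moves by that interval while the quality stays the same.
F♯min: root F♯ down a perfect fifth → B, giving Bmin.
D♯min7: root D♯ down a perfect fifth → G#, giving G#min7.
G♯7: root G♯ down a perfect fifth → C#, giving C#7.
F♯maj: root F♯ down a perfect fifth → B, giving Bmaj.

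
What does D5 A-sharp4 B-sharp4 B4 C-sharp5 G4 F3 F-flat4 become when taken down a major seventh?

Eb4 B3 C#4 C4 D4 Ab3 Gb2 Gbb3

D5 down a major seventh is Eb4.
A major seventh down from A#4 gives B3.
B#4 down a major seventh is C#4.
B4 down a major seventh is C4.
C#5 down a major seventh is D4.
A major seventh down from G4 gives Ab3.
F3: a seventh down reaches G, and 11 semitones makes it Gb2.
Fb4 down a major seventh is Gbb3.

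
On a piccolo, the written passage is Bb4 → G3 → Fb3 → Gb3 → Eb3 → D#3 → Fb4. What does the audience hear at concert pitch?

The piccolo sounds a perfect octave above written, so transpose each written note up a perfect octave.
Bb4 gives Bb5
G3 gives G4
Fb3 gives Fb4
Gb3 gives Gb4
Eb3 gives Eb4
D#3 gives D#4
Fb4 gives Fb5

Bb5 G4 Fb4 Gb4 Eb4 D#4 Fb5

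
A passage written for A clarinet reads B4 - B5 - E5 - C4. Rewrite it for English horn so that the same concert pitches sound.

First find concert pitch: the A clarinet sounds a minor third below written, so B4 B5 E5 C4 sounds G#4 G#5 C#5 A3.
Then write for English horn: it sounds a perfect fifth below written, so the part must be a perfect fifth above concert.
G#4 → D#5
G#5 → D#6
C#5 → G#5
A3 → E4

D#5 D#6 G#5 E4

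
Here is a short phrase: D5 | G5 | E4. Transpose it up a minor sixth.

Bb5 Eb6 C5

A minor sixth up from D5 gives Bb5.
G5 up a minor sixth is Eb6.
E4: a sixth up reaches C, and 8 semitones makes it C5.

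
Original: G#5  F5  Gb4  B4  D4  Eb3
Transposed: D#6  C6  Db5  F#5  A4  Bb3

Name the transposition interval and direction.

up a perfect fifth

Take the first pair: G#5 → D#6. G to D spans 5 letter names, so the interval is some kind of fifth.
G#5 to D#6 is 7 semitones, which makes it a perfect fifth; the second version is higher, so the direction is up.
Checking another pair — Eb3 → Bb3 — gives the same interval.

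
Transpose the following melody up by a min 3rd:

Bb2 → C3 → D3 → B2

Bb2 -> Db3
C3 -> Eb3
D3 -> F3
B2 -> D3

Db3 Eb3 F3 D3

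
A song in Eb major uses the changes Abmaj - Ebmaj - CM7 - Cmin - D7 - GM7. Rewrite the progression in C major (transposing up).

Fmaj Cmaj AM7 Amin B7 EM7

Eb major up to C major is a major sixth; each chord root moves by that interval while the quality stays the same.
Abmaj: root Ab up a major sixth → F, giving Fmaj.
Ebmaj: root Eb up a major sixth → C, giving Cmaj.
CM7: root C up a major sixth → A, giving AM7.
Cmin: root C up a major sixth → A, giving Amin.
D7: root D up a major sixth → B, giving B7.
GM7: root G up a major sixth → E, giving EM7.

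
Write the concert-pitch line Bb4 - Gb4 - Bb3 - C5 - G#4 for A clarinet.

Db5 Bbb4 Db4 Eb5 B4

The A clarinet sounds a minor third below written, so the written part must be a minor third above concert — transpose each note up.
Bb4 → Db5
Gb4 → Bbb4
Bb3 → Db4
C5 → Eb5
G#4 → B4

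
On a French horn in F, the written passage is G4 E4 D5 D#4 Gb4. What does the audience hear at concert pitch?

Written C4 on the French horn in F sounds as F3, a perfect fifth lower; apply that shift to every note.
G4 becomes C4
E4 becomes A3
D5 becomes G4
D#4 becomes G#3
Gb4 becomes Cb4

C4 A3 G4 G#3 Cb4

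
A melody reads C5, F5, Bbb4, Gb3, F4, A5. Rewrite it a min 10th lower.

A3 D4 Gb3 Eb2 D3 F#4

C5: a tenth down reaches A, and 15 semitones makes it A3.
F5: a tenth down reaches D, and 15 semitones makes it D4.
A minor tenth down from Bbb4 gives Gb3.
Gb3: a tenth down reaches E, and 15 semitones makes it Eb2.
F4: a tenth down reaches D, and 15 semitones makes it D3.
A5: a tenth down reaches F, and 15 semitones makes it F#4.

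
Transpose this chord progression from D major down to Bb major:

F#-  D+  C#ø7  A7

D- Bb+ Aø7 F7

D major down to Bb major is a major third; each chord root moves by that interval while the quality stays the same.
F#-: root F# down a major third → D, giving D-.
D+: root D down a major third → Bb, giving Bb+.
C#ø7: root C# down a major third → A, giving Aø7.
A7: root A down a major third → F, giving F7.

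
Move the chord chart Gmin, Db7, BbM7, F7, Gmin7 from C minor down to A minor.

Emin Bb7 GM7 D7 Emin7

C minor down to A minor is a minor third; each chord root moves by that interval while the quality stays the same.
Gmin: root G down a minor third → E, giving Emin.
Db7: root Db down a minor third → Bb, giving Bb7.
BbM7: root Bb down a minor third → G, giving GM7.
F7: root F down a minor third → D, giving D7.
Gmin7: root G down a minor third → E, giving Emin7.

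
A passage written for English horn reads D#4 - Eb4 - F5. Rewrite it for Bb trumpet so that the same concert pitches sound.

A#3 Bb3 C5

First find concert pitch: the English horn sounds a perfect fifth below written, so D#4 Eb4 F5 sounds G#3 Ab3 Bb4.
Then write for Bb trumpet: it sounds a major second below written, so the part must be a major second above concert.
G#3 → A#3
Ab3 → Bb3
Bb4 → C5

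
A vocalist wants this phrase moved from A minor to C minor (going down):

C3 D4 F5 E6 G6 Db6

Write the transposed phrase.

Eb2 F3 Ab4 G5 Bb5 Fb5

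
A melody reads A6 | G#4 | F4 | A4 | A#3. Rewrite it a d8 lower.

A#5 G##3 F#3 A#3 A##2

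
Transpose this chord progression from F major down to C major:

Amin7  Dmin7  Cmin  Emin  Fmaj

F major down to C major is a perfect fourth; each chord root moves by that interval while the quality stays the same.
Amin7: root A down a perfect fourth → E, giving Emin7.
Dmin7: root D down a perfect fourth → A, giving Amin7.
Cmin: root C down a perfect fourth → G, giving Gmin.
Emin: root E down a perfect fourth → B, giving Bmin.
Fmaj: root F down a perfect fourth → C, giving Cmaj.

Emin7 Amin7 Gmin Bmin Cmaj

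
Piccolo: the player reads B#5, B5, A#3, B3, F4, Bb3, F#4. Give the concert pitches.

B#6 B6 A#4 B4 F5 Bb4 F#5

Written C4 on the piccolo sounds as C5, a perfect octave higher; apply that shift to every note.
B#5 -> B#6
B5 -> B6
A#3 -> A#4
B3 -> B4
F4 -> F5
Bb3 -> Bb4
F#4 -> F#5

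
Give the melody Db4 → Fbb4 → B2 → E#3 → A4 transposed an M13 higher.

Bb5 Dbb6 G#4 C##5 F#6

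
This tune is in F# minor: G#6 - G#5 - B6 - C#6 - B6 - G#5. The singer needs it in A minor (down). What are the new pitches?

B5 B4 D6 E5 D6 B4

From F# down to A is a major sixth; apply that to each pitch.
G#6 gives B5
G#5 gives B4
B6 gives D6
C#6 gives E5
B6 gives D6
G#5 gives B4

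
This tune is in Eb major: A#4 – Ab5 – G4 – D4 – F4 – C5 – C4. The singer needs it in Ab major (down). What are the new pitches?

D#4 Db5 C4 G3 Bb3 F4 F3

Eb major to Ab major down is a perfect fifth, so every note moves down by that interval.
A#4 becomes D#4
Ab5 becomes Db5
G4 becomes C4
D4 becomes G3
F4 becomes Bb3
C5 becomes F4
C4 becomes F3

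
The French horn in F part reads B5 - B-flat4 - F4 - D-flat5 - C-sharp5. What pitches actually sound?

The French horn in F sounds a perfect fifth below written, so transpose each written note down a perfect fifth.
B5 → E5
Bb4 → Eb4
F4 → Bb3
Db5 → Gb4
C#5 → F#4

E5 Eb4 Bb3 Gb4 F#4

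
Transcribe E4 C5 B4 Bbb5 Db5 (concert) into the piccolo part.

E3 C4 B3 Bbb4 Db4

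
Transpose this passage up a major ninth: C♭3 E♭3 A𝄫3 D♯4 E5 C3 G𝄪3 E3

A major ninth up from Cb3 gives Db4.
Eb3: a ninth up reaches F, and 14 semitones makes it F4.
Abb3: a ninth up reaches B, and 14 semitones makes it Bbb4.
D#4: a ninth up reaches E, and 14 semitones makes it E#5.
E5: a ninth up reaches F, and 14 semitones makes it F#6.
C3: a ninth up reaches D, and 14 semitones makes it D4.
A major ninth up from G##3 gives A##4.
E3 up a major ninth is F#4.

Db4 F4 Bbb4 E#5 F#6 D4 A##4 F#4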